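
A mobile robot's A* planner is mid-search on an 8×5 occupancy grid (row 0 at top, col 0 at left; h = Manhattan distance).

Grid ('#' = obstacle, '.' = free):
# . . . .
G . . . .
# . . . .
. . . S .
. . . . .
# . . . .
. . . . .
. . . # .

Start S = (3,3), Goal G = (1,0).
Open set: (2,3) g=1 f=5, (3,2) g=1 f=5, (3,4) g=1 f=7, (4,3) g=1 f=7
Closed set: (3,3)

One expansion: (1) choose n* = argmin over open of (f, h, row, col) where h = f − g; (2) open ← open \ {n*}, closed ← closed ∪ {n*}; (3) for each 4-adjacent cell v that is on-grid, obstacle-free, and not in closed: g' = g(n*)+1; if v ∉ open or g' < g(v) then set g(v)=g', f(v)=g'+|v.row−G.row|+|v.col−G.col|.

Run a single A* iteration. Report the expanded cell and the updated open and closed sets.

step 1: expand (2,3) (f=5, h=4) → closed; open now [(1,3) g=2 f=5, (2,2) g=2 f=5, (2,4) g=2 f=7, (3,2) g=1 f=5, (3,4) g=1 f=7, (4,3) g=1 f=7]

expanded=(2,3); open=[(1,3) g=2 f=5, (2,2) g=2 f=5, (2,4) g=2 f=7, (3,2) g=1 f=5, (3,4) g=1 f=7, (4,3) g=1 f=7]; closed=[(2,3), (3,3)]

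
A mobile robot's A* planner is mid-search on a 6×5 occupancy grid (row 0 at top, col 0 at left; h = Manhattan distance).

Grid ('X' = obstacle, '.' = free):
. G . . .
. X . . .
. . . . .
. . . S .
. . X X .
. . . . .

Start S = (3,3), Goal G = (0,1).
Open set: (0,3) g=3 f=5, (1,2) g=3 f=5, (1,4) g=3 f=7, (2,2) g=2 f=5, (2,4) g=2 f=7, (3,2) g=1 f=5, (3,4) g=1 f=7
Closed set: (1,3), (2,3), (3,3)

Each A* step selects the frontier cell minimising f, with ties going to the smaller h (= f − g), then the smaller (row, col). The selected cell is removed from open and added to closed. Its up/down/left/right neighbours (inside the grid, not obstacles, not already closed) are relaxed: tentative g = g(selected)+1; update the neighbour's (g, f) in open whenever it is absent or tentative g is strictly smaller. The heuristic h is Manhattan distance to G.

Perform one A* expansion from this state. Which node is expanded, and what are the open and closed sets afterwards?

step 1: expand (0,3) (f=5, h=2) → closed; open now [(0,2) g=4 f=5, (0,4) g=4 f=7, (1,2) g=3 f=5, (1,4) g=3 f=7, (2,2) g=2 f=5, (2,4) g=2 f=7, (3,2) g=1 f=5, (3,4) g=1 f=7]

expanded=(0,3); open=[(0,2) g=4 f=5, (0,4) g=4 f=7, (1,2) g=3 f=5, (1,4) g=3 f=7, (2,2) g=2 f=5, (2,4) g=2 f=7, (3,2) g=1 f=5, (3,4) g=1 f=7]; closed=[(0,3), (1,3), (2,3), (3,3)]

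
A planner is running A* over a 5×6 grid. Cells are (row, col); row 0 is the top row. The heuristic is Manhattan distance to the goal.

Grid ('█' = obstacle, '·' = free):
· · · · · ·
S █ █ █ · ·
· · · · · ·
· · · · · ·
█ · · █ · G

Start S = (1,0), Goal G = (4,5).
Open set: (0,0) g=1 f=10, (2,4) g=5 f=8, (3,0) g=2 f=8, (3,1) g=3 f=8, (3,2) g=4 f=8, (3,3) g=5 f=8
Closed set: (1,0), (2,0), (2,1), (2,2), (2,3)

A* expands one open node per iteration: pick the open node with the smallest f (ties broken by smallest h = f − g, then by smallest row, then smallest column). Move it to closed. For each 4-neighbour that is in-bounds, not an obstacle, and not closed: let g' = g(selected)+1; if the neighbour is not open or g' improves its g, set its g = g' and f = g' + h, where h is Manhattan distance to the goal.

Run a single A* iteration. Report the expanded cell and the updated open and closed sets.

expanded=(2,4); open=[(0,0) g=1 f=10, (1,4) g=6 f=10, (2,5) g=6 f=8, (3,0) g=2 f=8, (3,1) g=3 f=8, (3,2) g=4 f=8, (3,3) g=5 f=8, (3,4) g=6 f=8]; closed=[(1,0), (2,0), (2,1), (2,2), (2,3), (2,4)]

step 1: expand (2,4) (f=8, h=3) → closed; open now [(0,0) g=1 f=10, (1,4) g=6 f=10, (2,5) g=6 f=8, (3,0) g=2 f=8, (3,1) g=3 f=8, (3,2) g=4 f=8, (3,3) g=5 f=8, (3,4) g=6 f=8]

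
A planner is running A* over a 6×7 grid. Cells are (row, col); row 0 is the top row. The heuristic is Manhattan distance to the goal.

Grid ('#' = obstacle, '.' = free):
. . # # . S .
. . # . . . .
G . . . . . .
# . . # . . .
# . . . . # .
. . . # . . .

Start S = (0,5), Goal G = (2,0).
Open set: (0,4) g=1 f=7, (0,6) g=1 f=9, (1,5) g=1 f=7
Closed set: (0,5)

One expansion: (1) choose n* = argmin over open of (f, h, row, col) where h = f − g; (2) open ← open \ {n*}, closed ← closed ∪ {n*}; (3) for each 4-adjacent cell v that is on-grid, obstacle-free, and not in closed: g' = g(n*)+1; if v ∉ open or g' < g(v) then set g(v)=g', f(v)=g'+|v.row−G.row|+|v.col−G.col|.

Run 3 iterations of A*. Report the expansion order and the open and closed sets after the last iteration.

order=[(0,4) → (1,4) → (1,3)]; open=[(0,6) g=1 f=9, (1,5) g=1 f=7, (2,3) g=4 f=7, (2,4) g=3 f=7]; closed=[(0,4), (0,5), (1,3), (1,4)]

step 1: expand (0,4) (f=7, h=6) → closed; open now [(0,6) g=1 f=9, (1,4) g=2 f=7, (1,5) g=1 f=7]
step 2: expand (1,4) (f=7, h=5) → closed; open now [(0,6) g=1 f=9, (1,3) g=3 f=7, (1,5) g=1 f=7, (2,4) g=3 f=7]
step 3: expand (1,3) (f=7, h=4) → closed; open now [(0,6) g=1 f=9, (1,5) g=1 f=7, (2,3) g=4 f=7, (2,4) g=3 f=7]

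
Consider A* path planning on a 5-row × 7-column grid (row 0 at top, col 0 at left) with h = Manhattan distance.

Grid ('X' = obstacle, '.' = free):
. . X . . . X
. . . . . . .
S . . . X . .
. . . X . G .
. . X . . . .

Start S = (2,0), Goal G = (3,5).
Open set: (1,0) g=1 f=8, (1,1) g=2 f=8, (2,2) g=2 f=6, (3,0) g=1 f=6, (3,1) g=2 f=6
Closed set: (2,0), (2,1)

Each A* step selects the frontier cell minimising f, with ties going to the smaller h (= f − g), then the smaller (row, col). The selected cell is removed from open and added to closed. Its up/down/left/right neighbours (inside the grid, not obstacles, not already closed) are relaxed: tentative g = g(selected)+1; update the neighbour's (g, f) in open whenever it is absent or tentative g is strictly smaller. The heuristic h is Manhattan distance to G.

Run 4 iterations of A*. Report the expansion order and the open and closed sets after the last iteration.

step 1: expand (2,2) (f=6, h=4) → closed; open now [(1,0) g=1 f=8, (1,1) g=2 f=8, (1,2) g=3 f=8, (2,3) g=3 f=6, (3,0) g=1 f=6, (3,1) g=2 f=6, (3,2) g=3 f=6]
step 2: expand (2,3) (f=6, h=3) → closed; open now [(1,0) g=1 f=8, (1,1) g=2 f=8, (1,2) g=3 f=8, (1,3) g=4 f=8, (3,0) g=1 f=6, (3,1) g=2 f=6, (3,2) g=3 f=6]
step 3: expand (3,2) (f=6, h=3) → closed; open now [(1,0) g=1 f=8, (1,1) g=2 f=8, (1,2) g=3 f=8, (1,3) g=4 f=8, (3,0) g=1 f=6, (3,1) g=2 f=6]
step 4: expand (3,1) (f=6, h=4) → closed; open now [(1,0) g=1 f=8, (1,1) g=2 f=8, (1,2) g=3 f=8, (1,3) g=4 f=8, (3,0) g=1 f=6, (4,1) g=3 f=8]

order=[(2,2) → (2,3) → (3,2) → (3,1)]; open=[(1,0) g=1 f=8, (1,1) g=2 f=8, (1,2) g=3 f=8, (1,3) g=4 f=8, (3,0) g=1 f=6, (4,1) g=3 f=8]; closed=[(2,0), (2,1), (2,2), (2,3), (3,1), (3,2)]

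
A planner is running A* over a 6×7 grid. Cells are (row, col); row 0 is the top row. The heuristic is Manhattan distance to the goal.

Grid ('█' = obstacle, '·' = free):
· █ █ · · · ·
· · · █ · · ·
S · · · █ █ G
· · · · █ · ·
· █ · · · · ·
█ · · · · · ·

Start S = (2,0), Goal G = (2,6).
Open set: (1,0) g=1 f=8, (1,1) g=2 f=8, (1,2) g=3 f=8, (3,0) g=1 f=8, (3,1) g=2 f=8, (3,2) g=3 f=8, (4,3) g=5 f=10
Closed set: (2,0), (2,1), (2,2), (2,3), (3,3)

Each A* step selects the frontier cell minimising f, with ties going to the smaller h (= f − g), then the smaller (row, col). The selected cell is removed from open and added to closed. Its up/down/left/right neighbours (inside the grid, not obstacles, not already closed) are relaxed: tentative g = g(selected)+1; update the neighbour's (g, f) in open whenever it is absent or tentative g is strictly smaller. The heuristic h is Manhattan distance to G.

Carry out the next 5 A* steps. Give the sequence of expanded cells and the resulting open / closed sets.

step 1: expand (1,2) (f=8, h=5) → closed; open now [(1,0) g=1 f=8, (1,1) g=2 f=8, (3,0) g=1 f=8, (3,1) g=2 f=8, (3,2) g=3 f=8, (4,3) g=5 f=10]
step 2: expand (3,2) (f=8, h=5) → closed; open now [(1,0) g=1 f=8, (1,1) g=2 f=8, (3,0) g=1 f=8, (3,1) g=2 f=8, (4,2) g=4 f=10, (4,3) g=5 f=10]
step 3: expand (1,1) (f=8, h=6) → closed; open now [(1,0) g=1 f=8, (3,0) g=1 f=8, (3,1) g=2 f=8, (4,2) g=4 f=10, (4,3) g=5 f=10]
step 4: expand (3,1) (f=8, h=6) → closed; open now [(1,0) g=1 f=8, (3,0) g=1 f=8, (4,2) g=4 f=10, (4,3) g=5 f=10]
step 5: expand (1,0) (f=8, h=7) → closed; open now [(0,0) g=2 f=10, (3,0) g=1 f=8, (4,2) g=4 f=10, (4,3) g=5 f=10]

order=[(1,2) → (3,2) → (1,1) → (3,1) → (1,0)]; open=[(0,0) g=2 f=10, (3,0) g=1 f=8, (4,2) g=4 f=10, (4,3) g=5 f=10]; closed=[(1,0), (1,1), (1,2), (2,0), (2,1), (2,2), (2,3), (3,1), (3,2), (3,3)]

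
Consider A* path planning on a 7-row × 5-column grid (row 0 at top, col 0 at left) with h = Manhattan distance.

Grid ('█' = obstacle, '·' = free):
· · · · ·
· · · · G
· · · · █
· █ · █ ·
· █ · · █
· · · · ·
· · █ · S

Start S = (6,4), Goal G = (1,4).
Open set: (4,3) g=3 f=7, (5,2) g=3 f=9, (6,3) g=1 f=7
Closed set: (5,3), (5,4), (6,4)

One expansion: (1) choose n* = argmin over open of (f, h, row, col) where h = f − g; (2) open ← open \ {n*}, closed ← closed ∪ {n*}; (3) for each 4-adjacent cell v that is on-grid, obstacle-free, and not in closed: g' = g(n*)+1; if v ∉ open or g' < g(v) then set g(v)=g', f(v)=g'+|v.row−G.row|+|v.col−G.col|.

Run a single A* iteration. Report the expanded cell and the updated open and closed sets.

step 1: expand (4,3) (f=7, h=4) → closed; open now [(4,2) g=4 f=9, (5,2) g=3 f=9, (6,3) g=1 f=7]

expanded=(4,3); open=[(4,2) g=4 f=9, (5,2) g=3 f=9, (6,3) g=1 f=7]; closed=[(4,3), (5,3), (5,4), (6,4)]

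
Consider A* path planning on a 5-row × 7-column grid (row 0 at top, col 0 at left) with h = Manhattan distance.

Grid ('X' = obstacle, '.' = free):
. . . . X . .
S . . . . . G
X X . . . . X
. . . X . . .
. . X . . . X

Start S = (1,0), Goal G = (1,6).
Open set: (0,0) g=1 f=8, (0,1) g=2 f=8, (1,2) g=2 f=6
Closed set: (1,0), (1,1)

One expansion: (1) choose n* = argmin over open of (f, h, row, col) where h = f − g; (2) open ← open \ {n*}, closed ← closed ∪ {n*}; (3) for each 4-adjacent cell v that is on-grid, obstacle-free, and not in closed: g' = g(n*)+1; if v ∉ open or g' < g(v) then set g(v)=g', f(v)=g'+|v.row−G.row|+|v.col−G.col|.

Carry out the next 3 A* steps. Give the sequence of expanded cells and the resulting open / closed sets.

step 1: expand (1,2) (f=6, h=4) → closed; open now [(0,0) g=1 f=8, (0,1) g=2 f=8, (0,2) g=3 f=8, (1,3) g=3 f=6, (2,2) g=3 f=8]
step 2: expand (1,3) (f=6, h=3) → closed; open now [(0,0) g=1 f=8, (0,1) g=2 f=8, (0,2) g=3 f=8, (0,3) g=4 f=8, (1,4) g=4 f=6, (2,2) g=3 f=8, (2,3) g=4 f=8]
step 3: expand (1,4) (f=6, h=2) → closed; open now [(0,0) g=1 f=8, (0,1) g=2 f=8, (0,2) g=3 f=8, (0,3) g=4 f=8, (1,5) g=5 f=6, (2,2) g=3 f=8, (2,3) g=4 f=8, (2,4) g=5 f=8]

order=[(1,2) → (1,3) → (1,4)]; open=[(0,0) g=1 f=8, (0,1) g=2 f=8, (0,2) g=3 f=8, (0,3) g=4 f=8, (1,5) g=5 f=6, (2,2) g=3 f=8, (2,3) g=4 f=8, (2,4) g=5 f=8]; closed=[(1,0), (1,1), (1,2), (1,3), (1,4)]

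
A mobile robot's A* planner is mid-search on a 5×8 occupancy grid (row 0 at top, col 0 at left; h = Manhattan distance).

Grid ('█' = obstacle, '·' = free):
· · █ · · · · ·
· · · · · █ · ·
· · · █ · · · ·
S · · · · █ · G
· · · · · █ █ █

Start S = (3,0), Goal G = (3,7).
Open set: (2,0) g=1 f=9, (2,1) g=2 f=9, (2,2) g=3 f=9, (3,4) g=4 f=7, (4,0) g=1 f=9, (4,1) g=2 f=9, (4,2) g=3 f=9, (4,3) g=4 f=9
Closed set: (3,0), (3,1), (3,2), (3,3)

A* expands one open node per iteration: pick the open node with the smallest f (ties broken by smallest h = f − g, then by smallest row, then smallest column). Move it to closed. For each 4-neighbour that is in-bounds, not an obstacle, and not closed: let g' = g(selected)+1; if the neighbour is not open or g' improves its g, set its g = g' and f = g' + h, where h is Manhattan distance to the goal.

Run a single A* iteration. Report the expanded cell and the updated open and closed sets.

step 1: expand (3,4) (f=7, h=3) → closed; open now [(2,0) g=1 f=9, (2,1) g=2 f=9, (2,2) g=3 f=9, (2,4) g=5 f=9, (4,0) g=1 f=9, (4,1) g=2 f=9, (4,2) g=3 f=9, (4,3) g=4 f=9, (4,4) g=5 f=9]

expanded=(3,4); open=[(2,0) g=1 f=9, (2,1) g=2 f=9, (2,2) g=3 f=9, (2,4) g=5 f=9, (4,0) g=1 f=9, (4,1) g=2 f=9, (4,2) g=3 f=9, (4,3) g=4 f=9, (4,4) g=5 f=9]; closed=[(3,0), (3,1), (3,2), (3,3), (3,4)]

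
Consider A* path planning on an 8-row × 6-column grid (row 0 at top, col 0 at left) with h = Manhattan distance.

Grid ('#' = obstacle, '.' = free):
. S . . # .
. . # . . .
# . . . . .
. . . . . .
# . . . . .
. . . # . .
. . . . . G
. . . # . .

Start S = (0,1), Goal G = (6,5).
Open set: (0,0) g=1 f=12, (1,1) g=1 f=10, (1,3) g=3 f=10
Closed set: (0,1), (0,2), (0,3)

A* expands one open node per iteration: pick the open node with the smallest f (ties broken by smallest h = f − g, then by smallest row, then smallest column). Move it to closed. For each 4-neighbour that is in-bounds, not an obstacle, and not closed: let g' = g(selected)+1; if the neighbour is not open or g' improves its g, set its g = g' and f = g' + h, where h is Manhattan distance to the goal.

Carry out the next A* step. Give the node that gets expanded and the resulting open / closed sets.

expanded=(1,3); open=[(0,0) g=1 f=12, (1,1) g=1 f=10, (1,4) g=4 f=10, (2,3) g=4 f=10]; closed=[(0,1), (0,2), (0,3), (1,3)]

step 1: expand (1,3) (f=10, h=7) → closed; open now [(0,0) g=1 f=12, (1,1) g=1 f=10, (1,4) g=4 f=10, (2,3) g=4 f=10]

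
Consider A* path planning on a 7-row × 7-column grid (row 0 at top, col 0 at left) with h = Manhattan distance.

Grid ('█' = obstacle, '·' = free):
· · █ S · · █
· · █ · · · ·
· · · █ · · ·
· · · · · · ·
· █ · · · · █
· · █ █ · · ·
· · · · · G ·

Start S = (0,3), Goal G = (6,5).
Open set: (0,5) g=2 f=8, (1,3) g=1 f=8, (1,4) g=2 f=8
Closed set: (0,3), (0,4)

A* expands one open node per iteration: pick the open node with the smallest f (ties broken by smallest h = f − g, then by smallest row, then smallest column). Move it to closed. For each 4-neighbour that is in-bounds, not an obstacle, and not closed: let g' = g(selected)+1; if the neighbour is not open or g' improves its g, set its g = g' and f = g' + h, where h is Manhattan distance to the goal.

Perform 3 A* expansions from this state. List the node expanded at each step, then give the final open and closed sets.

step 1: expand (0,5) (f=8, h=6) → closed; open now [(1,3) g=1 f=8, (1,4) g=2 f=8, (1,5) g=3 f=8]
step 2: expand (1,5) (f=8, h=5) → closed; open now [(1,3) g=1 f=8, (1,4) g=2 f=8, (1,6) g=4 f=10, (2,5) g=4 f=8]
step 3: expand (2,5) (f=8, h=4) → closed; open now [(1,3) g=1 f=8, (1,4) g=2 f=8, (1,6) g=4 f=10, (2,4) g=5 f=10, (2,6) g=5 f=10, (3,5) g=5 f=8]

order=[(0,5) → (1,5) → (2,5)]; open=[(1,3) g=1 f=8, (1,4) g=2 f=8, (1,6) g=4 f=10, (2,4) g=5 f=10, (2,6) g=5 f=10, (3,5) g=5 f=8]; closed=[(0,3), (0,4), (0,5), (1,5), (2,5)]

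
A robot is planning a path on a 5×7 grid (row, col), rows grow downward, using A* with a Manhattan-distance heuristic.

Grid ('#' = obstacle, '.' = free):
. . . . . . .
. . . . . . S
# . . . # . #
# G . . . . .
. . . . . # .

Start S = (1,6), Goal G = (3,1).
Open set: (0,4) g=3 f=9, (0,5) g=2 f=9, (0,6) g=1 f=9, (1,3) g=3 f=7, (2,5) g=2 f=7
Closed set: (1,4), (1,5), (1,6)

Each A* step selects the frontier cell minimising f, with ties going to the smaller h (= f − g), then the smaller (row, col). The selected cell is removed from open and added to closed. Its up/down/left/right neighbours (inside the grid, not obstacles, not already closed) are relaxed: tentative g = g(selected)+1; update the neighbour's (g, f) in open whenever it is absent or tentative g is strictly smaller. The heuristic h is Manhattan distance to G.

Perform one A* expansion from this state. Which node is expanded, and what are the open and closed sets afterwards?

expanded=(1,3); open=[(0,3) g=4 f=9, (0,4) g=3 f=9, (0,5) g=2 f=9, (0,6) g=1 f=9, (1,2) g=4 f=7, (2,3) g=4 f=7, (2,5) g=2 f=7]; closed=[(1,3), (1,4), (1,5), (1,6)]

step 1: expand (1,3) (f=7, h=4) → closed; open now [(0,3) g=4 f=9, (0,4) g=3 f=9, (0,5) g=2 f=9, (0,6) g=1 f=9, (1,2) g=4 f=7, (2,3) g=4 f=7, (2,5) g=2 f=7]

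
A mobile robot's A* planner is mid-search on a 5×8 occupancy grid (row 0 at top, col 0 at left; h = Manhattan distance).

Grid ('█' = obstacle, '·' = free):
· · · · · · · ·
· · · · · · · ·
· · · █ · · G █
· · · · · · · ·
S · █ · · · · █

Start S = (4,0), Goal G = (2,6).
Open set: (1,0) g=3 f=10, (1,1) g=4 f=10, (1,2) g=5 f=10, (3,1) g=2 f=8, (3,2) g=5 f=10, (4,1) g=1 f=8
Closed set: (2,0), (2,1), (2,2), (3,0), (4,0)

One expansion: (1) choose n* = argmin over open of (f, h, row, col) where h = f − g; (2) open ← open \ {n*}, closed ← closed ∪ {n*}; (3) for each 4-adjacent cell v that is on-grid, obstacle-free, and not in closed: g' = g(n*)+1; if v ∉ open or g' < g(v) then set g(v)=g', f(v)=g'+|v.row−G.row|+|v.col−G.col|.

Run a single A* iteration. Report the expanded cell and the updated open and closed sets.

expanded=(3,1); open=[(1,0) g=3 f=10, (1,1) g=4 f=10, (1,2) g=5 f=10, (3,2) g=3 f=8, (4,1) g=1 f=8]; closed=[(2,0), (2,1), (2,2), (3,0), (3,1), (4,0)]

step 1: expand (3,1) (f=8, h=6) → closed; open now [(1,0) g=3 f=10, (1,1) g=4 f=10, (1,2) g=5 f=10, (3,2) g=3 f=8, (4,1) g=1 f=8]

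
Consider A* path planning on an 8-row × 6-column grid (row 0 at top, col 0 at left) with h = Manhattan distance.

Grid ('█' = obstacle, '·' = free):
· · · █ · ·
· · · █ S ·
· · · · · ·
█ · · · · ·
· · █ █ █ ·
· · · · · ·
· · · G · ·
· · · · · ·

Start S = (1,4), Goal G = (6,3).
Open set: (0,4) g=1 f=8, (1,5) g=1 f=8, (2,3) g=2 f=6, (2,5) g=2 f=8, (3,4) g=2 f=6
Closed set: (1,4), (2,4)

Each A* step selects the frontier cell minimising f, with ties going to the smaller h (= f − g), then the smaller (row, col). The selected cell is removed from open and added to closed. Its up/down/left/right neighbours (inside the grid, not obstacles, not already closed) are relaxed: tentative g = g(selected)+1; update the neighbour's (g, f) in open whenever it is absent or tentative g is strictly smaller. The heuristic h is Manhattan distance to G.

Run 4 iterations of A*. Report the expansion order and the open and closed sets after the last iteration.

order=[(2,3) → (3,3) → (3,4) → (3,2)]; open=[(0,4) g=1 f=8, (1,5) g=1 f=8, (2,2) g=3 f=8, (2,5) g=2 f=8, (3,1) g=5 f=10, (3,5) g=3 f=8]; closed=[(1,4), (2,3), (2,4), (3,2), (3,3), (3,4)]

step 1: expand (2,3) (f=6, h=4) → closed; open now [(0,4) g=1 f=8, (1,5) g=1 f=8, (2,2) g=3 f=8, (2,5) g=2 f=8, (3,3) g=3 f=6, (3,4) g=2 f=6]
step 2: expand (3,3) (f=6, h=3) → closed; open now [(0,4) g=1 f=8, (1,5) g=1 f=8, (2,2) g=3 f=8, (2,5) g=2 f=8, (3,2) g=4 f=8, (3,4) g=2 f=6]
step 3: expand (3,4) (f=6, h=4) → closed; open now [(0,4) g=1 f=8, (1,5) g=1 f=8, (2,2) g=3 f=8, (2,5) g=2 f=8, (3,2) g=4 f=8, (3,5) g=3 f=8]
step 4: expand (3,2) (f=8, h=4) → closed; open now [(0,4) g=1 f=8, (1,5) g=1 f=8, (2,2) g=3 f=8, (2,5) g=2 f=8, (3,1) g=5 f=10, (3,5) g=3 f=8]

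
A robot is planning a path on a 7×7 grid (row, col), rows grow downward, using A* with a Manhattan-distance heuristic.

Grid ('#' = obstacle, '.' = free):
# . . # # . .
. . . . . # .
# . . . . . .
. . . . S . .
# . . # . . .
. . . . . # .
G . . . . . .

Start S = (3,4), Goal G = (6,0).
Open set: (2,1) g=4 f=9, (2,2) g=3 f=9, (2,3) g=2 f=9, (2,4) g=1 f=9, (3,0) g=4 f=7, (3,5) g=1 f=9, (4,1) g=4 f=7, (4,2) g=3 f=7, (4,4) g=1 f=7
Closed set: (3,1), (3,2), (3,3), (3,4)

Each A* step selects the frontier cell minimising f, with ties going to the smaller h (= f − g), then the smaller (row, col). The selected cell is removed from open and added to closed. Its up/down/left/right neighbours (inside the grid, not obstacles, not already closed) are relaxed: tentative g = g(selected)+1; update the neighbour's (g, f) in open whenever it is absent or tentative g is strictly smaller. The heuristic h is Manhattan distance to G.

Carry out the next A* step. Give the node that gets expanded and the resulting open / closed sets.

expanded=(3,0); open=[(2,1) g=4 f=9, (2,2) g=3 f=9, (2,3) g=2 f=9, (2,4) g=1 f=9, (3,5) g=1 f=9, (4,1) g=4 f=7, (4,2) g=3 f=7, (4,4) g=1 f=7]; closed=[(3,0), (3,1), (3,2), (3,3), (3,4)]

step 1: expand (3,0) (f=7, h=3) → closed; open now [(2,1) g=4 f=9, (2,2) g=3 f=9, (2,3) g=2 f=9, (2,4) g=1 f=9, (3,5) g=1 f=9, (4,1) g=4 f=7, (4,2) g=3 f=7, (4,4) g=1 f=7]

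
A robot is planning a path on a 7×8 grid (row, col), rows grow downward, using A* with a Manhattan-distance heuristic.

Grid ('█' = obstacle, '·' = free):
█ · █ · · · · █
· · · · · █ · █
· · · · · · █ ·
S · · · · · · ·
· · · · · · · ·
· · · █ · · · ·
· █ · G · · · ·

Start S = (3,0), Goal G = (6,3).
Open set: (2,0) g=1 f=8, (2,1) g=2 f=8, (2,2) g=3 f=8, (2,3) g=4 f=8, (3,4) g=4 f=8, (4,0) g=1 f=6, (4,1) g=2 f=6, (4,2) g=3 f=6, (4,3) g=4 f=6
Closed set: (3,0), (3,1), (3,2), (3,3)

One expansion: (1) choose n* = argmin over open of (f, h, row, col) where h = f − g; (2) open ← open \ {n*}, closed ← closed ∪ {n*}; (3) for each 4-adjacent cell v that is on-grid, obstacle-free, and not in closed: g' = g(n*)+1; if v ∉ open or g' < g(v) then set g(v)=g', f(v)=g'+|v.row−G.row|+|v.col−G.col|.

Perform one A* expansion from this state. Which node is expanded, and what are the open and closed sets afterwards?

step 1: expand (4,3) (f=6, h=2) → closed; open now [(2,0) g=1 f=8, (2,1) g=2 f=8, (2,2) g=3 f=8, (2,3) g=4 f=8, (3,4) g=4 f=8, (4,0) g=1 f=6, (4,1) g=2 f=6, (4,2) g=3 f=6, (4,4) g=5 f=8]

expanded=(4,3); open=[(2,0) g=1 f=8, (2,1) g=2 f=8, (2,2) g=3 f=8, (2,3) g=4 f=8, (3,4) g=4 f=8, (4,0) g=1 f=6, (4,1) g=2 f=6, (4,2) g=3 f=6, (4,4) g=5 f=8]; closed=[(3,0), (3,1), (3,2), (3,3), (4,3)]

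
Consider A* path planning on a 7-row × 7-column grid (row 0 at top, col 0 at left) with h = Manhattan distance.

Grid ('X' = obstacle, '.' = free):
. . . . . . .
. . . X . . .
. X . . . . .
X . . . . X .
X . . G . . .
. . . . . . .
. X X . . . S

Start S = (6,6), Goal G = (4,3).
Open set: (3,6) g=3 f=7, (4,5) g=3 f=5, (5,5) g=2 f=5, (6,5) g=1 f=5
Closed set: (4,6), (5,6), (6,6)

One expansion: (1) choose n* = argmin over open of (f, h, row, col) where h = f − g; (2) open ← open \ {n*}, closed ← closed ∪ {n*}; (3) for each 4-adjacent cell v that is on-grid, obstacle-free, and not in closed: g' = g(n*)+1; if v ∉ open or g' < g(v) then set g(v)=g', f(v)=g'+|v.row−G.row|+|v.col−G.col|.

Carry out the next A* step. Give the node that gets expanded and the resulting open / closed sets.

expanded=(4,5); open=[(3,6) g=3 f=7, (4,4) g=4 f=5, (5,5) g=2 f=5, (6,5) g=1 f=5]; closed=[(4,5), (4,6), (5,6), (6,6)]

step 1: expand (4,5) (f=5, h=2) → closed; open now [(3,6) g=3 f=7, (4,4) g=4 f=5, (5,5) g=2 f=5, (6,5) g=1 f=5]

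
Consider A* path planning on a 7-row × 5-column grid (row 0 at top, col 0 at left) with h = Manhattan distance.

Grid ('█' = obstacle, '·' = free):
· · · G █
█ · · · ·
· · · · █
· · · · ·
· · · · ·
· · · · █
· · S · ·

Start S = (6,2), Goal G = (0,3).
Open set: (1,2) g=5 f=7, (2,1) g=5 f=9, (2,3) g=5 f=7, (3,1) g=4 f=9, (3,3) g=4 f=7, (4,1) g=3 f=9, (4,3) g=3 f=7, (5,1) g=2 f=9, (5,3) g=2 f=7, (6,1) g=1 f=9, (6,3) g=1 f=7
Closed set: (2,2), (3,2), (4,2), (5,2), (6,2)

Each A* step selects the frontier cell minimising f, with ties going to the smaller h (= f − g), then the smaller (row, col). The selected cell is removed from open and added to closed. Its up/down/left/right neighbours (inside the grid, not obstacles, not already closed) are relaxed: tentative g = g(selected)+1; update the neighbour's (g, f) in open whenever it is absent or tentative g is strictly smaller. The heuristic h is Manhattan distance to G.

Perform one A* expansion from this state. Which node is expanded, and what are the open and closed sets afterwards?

expanded=(1,2); open=[(0,2) g=6 f=7, (1,1) g=6 f=9, (1,3) g=6 f=7, (2,1) g=5 f=9, (2,3) g=5 f=7, (3,1) g=4 f=9, (3,3) g=4 f=7, (4,1) g=3 f=9, (4,3) g=3 f=7, (5,1) g=2 f=9, (5,3) g=2 f=7, (6,1) g=1 f=9, (6,3) g=1 f=7]; closed=[(1,2), (2,2), (3,2), (4,2), (5,2), (6,2)]

step 1: expand (1,2) (f=7, h=2) → closed; open now [(0,2) g=6 f=7, (1,1) g=6 f=9, (1,3) g=6 f=7, (2,1) g=5 f=9, (2,3) g=5 f=7, (3,1) g=4 f=9, (3,3) g=4 f=7, (4,1) g=3 f=9, (4,3) g=3 f=7, (5,1) g=2 f=9, (5,3) g=2 f=7, (6,1) g=1 f=9, (6,3) g=1 f=7]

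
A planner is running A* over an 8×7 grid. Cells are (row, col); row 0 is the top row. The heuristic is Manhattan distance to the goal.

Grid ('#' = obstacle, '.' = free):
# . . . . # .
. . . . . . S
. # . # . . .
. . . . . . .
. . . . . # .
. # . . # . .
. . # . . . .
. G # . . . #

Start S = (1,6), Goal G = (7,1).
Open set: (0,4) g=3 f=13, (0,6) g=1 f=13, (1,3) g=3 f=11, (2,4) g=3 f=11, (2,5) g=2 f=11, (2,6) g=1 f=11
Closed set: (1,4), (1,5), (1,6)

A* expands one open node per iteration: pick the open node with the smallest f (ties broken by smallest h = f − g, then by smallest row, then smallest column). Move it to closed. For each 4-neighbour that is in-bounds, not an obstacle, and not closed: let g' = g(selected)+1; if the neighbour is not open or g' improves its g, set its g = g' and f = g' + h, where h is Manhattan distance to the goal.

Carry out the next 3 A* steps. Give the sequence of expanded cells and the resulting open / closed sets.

order=[(1,3) → (1,2) → (1,1)]; open=[(0,1) g=6 f=13, (0,2) g=5 f=13, (0,3) g=4 f=13, (0,4) g=3 f=13, (0,6) g=1 f=13, (1,0) g=6 f=13, (2,2) g=5 f=11, (2,4) g=3 f=11, (2,5) g=2 f=11, (2,6) g=1 f=11]; closed=[(1,1), (1,2), (1,3), (1,4), (1,5), (1,6)]

step 1: expand (1,3) (f=11, h=8) → closed; open now [(0,3) g=4 f=13, (0,4) g=3 f=13, (0,6) g=1 f=13, (1,2) g=4 f=11, (2,4) g=3 f=11, (2,5) g=2 f=11, (2,6) g=1 f=11]
step 2: expand (1,2) (f=11, h=7) → closed; open now [(0,2) g=5 f=13, (0,3) g=4 f=13, (0,4) g=3 f=13, (0,6) g=1 f=13, (1,1) g=5 f=11, (2,2) g=5 f=11, (2,4) g=3 f=11, (2,5) g=2 f=11, (2,6) g=1 f=11]
step 3: expand (1,1) (f=11, h=6) → closed; open now [(0,1) g=6 f=13, (0,2) g=5 f=13, (0,3) g=4 f=13, (0,4) g=3 f=13, (0,6) g=1 f=13, (1,0) g=6 f=13, (2,2) g=5 f=11, (2,4) g=3 f=11, (2,5) g=2 f=11, (2,6) g=1 f=11]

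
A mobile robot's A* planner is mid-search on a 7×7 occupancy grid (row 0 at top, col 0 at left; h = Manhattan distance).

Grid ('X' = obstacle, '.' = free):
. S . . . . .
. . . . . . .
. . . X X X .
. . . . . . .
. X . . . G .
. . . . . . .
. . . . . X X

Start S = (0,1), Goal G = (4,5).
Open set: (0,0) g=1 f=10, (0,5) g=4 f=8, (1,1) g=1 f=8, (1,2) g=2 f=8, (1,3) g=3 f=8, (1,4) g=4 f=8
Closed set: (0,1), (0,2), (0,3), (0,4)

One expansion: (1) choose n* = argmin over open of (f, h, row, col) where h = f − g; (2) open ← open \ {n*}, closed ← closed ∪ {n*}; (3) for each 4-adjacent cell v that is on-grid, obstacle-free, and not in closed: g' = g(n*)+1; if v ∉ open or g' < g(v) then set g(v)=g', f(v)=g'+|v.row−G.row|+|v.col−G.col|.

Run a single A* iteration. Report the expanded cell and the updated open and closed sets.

step 1: expand (0,5) (f=8, h=4) → closed; open now [(0,0) g=1 f=10, (0,6) g=5 f=10, (1,1) g=1 f=8, (1,2) g=2 f=8, (1,3) g=3 f=8, (1,4) g=4 f=8, (1,5) g=5 f=8]

expanded=(0,5); open=[(0,0) g=1 f=10, (0,6) g=5 f=10, (1,1) g=1 f=8, (1,2) g=2 f=8, (1,3) g=3 f=8, (1,4) g=4 f=8, (1,5) g=5 f=8]; closed=[(0,1), (0,2), (0,3), (0,4), (0,5)]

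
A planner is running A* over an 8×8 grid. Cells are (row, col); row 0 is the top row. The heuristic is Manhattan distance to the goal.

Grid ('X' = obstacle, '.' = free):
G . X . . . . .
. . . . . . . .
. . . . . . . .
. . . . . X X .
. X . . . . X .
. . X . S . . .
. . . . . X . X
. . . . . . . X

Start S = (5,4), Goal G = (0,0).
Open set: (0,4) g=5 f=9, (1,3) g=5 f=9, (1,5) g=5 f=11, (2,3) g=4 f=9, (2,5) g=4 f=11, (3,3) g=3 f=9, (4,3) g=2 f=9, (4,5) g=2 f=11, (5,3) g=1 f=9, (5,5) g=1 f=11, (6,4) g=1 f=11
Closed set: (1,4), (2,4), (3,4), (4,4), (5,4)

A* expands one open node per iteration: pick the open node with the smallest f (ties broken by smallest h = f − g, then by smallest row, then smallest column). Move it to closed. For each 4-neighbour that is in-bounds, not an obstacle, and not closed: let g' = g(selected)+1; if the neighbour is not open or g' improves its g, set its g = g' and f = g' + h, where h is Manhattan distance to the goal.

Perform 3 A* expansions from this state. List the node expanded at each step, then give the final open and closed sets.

step 1: expand (0,4) (f=9, h=4) → closed; open now [(0,3) g=6 f=9, (0,5) g=6 f=11, (1,3) g=5 f=9, (1,5) g=5 f=11, (2,3) g=4 f=9, (2,5) g=4 f=11, (3,3) g=3 f=9, (4,3) g=2 f=9, (4,5) g=2 f=11, (5,3) g=1 f=9, (5,5) g=1 f=11, (6,4) g=1 f=11]
step 2: expand (0,3) (f=9, h=3) → closed; open now [(0,5) g=6 f=11, (1,3) g=5 f=9, (1,5) g=5 f=11, (2,3) g=4 f=9, (2,5) g=4 f=11, (3,3) g=3 f=9, (4,3) g=2 f=9, (4,5) g=2 f=11, (5,3) g=1 f=9, (5,5) g=1 f=11, (6,4) g=1 f=11]
step 3: expand (1,3) (f=9, h=4) → closed; open now [(0,5) g=6 f=11, (1,2) g=6 f=9, (1,5) g=5 f=11, (2,3) g=4 f=9, (2,5) g=4 f=11, (3,3) g=3 f=9, (4,3) g=2 f=9, (4,5) g=2 f=11, (5,3) g=1 f=9, (5,5) g=1 f=11, (6,4) g=1 f=11]

order=[(0,4) → (0,3) → (1,3)]; open=[(0,5) g=6 f=11, (1,2) g=6 f=9, (1,5) g=5 f=11, (2,3) g=4 f=9, (2,5) g=4 f=11, (3,3) g=3 f=9, (4,3) g=2 f=9, (4,5) g=2 f=11, (5,3) g=1 f=9, (5,5) g=1 f=11, (6,4) g=1 f=11]; closed=[(0,3), (0,4), (1,3), (1,4), (2,4), (3,4), (4,4), (5,4)]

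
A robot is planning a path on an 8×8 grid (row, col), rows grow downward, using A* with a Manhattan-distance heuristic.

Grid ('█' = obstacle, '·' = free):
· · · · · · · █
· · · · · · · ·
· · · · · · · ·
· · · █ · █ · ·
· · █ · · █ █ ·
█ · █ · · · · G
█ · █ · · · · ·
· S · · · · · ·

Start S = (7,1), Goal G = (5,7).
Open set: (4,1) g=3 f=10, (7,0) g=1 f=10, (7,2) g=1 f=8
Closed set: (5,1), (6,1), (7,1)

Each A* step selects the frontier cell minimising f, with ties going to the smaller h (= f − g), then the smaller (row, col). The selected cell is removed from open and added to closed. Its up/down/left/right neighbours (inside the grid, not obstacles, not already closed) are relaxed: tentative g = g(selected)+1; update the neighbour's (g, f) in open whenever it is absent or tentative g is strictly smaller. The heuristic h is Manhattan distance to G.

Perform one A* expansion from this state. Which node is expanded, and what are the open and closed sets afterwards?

step 1: expand (7,2) (f=8, h=7) → closed; open now [(4,1) g=3 f=10, (7,0) g=1 f=10, (7,3) g=2 f=8]

expanded=(7,2); open=[(4,1) g=3 f=10, (7,0) g=1 f=10, (7,3) g=2 f=8]; closed=[(5,1), (6,1), (7,1), (7,2)]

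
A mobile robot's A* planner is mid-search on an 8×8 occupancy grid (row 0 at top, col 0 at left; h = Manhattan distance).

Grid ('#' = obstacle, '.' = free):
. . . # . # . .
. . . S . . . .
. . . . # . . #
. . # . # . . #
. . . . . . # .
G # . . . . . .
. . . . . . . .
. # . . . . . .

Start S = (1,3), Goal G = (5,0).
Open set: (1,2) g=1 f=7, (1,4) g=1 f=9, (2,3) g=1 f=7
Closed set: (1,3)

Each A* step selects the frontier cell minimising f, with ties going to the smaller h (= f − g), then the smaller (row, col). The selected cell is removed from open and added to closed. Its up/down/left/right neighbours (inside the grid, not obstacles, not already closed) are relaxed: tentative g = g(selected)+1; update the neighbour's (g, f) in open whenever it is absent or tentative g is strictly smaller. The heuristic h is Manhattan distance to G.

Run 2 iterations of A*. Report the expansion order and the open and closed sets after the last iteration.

step 1: expand (1,2) (f=7, h=6) → closed; open now [(0,2) g=2 f=9, (1,1) g=2 f=7, (1,4) g=1 f=9, (2,2) g=2 f=7, (2,3) g=1 f=7]
step 2: expand (1,1) (f=7, h=5) → closed; open now [(0,1) g=3 f=9, (0,2) g=2 f=9, (1,0) g=3 f=7, (1,4) g=1 f=9, (2,1) g=3 f=7, (2,2) g=2 f=7, (2,3) g=1 f=7]

order=[(1,2) → (1,1)]; open=[(0,1) g=3 f=9, (0,2) g=2 f=9, (1,0) g=3 f=7, (1,4) g=1 f=9, (2,1) g=3 f=7, (2,2) g=2 f=7, (2,3) g=1 f=7]; closed=[(1,1), (1,2), (1,3)]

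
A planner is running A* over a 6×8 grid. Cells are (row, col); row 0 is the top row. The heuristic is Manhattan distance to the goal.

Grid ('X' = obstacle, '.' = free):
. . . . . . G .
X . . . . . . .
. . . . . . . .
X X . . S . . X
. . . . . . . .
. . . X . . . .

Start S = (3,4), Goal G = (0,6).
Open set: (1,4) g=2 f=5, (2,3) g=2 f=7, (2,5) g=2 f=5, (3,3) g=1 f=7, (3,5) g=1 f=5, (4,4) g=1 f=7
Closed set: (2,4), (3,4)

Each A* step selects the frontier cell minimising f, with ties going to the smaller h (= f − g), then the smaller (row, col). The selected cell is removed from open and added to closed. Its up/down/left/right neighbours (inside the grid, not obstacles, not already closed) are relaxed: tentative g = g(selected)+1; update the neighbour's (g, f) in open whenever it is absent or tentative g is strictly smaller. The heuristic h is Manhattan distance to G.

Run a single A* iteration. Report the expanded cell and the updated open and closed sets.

expanded=(1,4); open=[(0,4) g=3 f=5, (1,3) g=3 f=7, (1,5) g=3 f=5, (2,3) g=2 f=7, (2,5) g=2 f=5, (3,3) g=1 f=7, (3,5) g=1 f=5, (4,4) g=1 f=7]; closed=[(1,4), (2,4), (3,4)]

step 1: expand (1,4) (f=5, h=3) → closed; open now [(0,4) g=3 f=5, (1,3) g=3 f=7, (1,5) g=3 f=5, (2,3) g=2 f=7, (2,5) g=2 f=5, (3,3) g=1 f=7, (3,5) g=1 f=5, (4,4) g=1 f=7]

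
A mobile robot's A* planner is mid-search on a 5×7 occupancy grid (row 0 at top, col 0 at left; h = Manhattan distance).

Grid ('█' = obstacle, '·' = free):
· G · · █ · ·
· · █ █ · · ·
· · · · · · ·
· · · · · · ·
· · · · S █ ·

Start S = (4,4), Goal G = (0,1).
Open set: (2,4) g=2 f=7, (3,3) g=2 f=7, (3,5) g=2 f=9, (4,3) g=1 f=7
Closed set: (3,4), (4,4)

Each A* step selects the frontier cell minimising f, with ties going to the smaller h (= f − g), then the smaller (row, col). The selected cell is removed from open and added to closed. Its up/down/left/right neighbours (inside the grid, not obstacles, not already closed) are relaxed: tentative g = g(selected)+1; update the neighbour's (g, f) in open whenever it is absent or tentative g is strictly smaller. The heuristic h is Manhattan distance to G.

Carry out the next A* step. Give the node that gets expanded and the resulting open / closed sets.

expanded=(2,4); open=[(1,4) g=3 f=7, (2,3) g=3 f=7, (2,5) g=3 f=9, (3,3) g=2 f=7, (3,5) g=2 f=9, (4,3) g=1 f=7]; closed=[(2,4), (3,4), (4,4)]

step 1: expand (2,4) (f=7, h=5) → closed; open now [(1,4) g=3 f=7, (2,3) g=3 f=7, (2,5) g=3 f=9, (3,3) g=2 f=7, (3,5) g=2 f=9, (4,3) g=1 f=7]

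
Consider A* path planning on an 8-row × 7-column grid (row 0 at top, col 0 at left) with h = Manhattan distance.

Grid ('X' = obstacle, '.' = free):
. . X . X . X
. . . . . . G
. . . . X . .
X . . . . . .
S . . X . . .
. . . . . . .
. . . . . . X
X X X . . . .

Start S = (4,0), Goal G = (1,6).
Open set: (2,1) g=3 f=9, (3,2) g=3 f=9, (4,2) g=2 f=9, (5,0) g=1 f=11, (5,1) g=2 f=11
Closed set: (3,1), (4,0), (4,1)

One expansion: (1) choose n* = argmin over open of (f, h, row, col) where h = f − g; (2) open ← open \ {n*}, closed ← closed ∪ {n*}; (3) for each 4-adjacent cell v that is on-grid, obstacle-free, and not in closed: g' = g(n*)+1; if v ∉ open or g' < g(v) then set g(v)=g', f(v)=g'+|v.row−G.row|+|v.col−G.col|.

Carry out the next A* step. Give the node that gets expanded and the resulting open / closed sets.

expanded=(2,1); open=[(1,1) g=4 f=9, (2,0) g=4 f=11, (2,2) g=4 f=9, (3,2) g=3 f=9, (4,2) g=2 f=9, (5,0) g=1 f=11, (5,1) g=2 f=11]; closed=[(2,1), (3,1), (4,0), (4,1)]

step 1: expand (2,1) (f=9, h=6) → closed; open now [(1,1) g=4 f=9, (2,0) g=4 f=11, (2,2) g=4 f=9, (3,2) g=3 f=9, (4,2) g=2 f=9, (5,0) g=1 f=11, (5,1) g=2 f=11]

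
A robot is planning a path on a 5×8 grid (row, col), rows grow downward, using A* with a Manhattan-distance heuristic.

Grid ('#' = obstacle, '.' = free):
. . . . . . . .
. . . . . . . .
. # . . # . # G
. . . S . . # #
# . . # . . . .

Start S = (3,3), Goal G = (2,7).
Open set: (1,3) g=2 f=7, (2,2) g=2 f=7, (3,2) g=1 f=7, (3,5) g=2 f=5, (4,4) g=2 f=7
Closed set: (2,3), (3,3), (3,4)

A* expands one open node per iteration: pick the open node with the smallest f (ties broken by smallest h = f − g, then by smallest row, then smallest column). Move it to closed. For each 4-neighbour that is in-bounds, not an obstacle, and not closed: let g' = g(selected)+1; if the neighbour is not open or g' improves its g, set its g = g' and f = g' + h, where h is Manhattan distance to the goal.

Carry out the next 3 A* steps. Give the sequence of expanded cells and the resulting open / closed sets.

step 1: expand (3,5) (f=5, h=3) → closed; open now [(1,3) g=2 f=7, (2,2) g=2 f=7, (2,5) g=3 f=5, (3,2) g=1 f=7, (4,4) g=2 f=7, (4,5) g=3 f=7]
step 2: expand (2,5) (f=5, h=2) → closed; open now [(1,3) g=2 f=7, (1,5) g=4 f=7, (2,2) g=2 f=7, (3,2) g=1 f=7, (4,4) g=2 f=7, (4,5) g=3 f=7]
step 3: expand (1,5) (f=7, h=3) → closed; open now [(0,5) g=5 f=9, (1,3) g=2 f=7, (1,4) g=5 f=9, (1,6) g=5 f=7, (2,2) g=2 f=7, (3,2) g=1 f=7, (4,4) g=2 f=7, (4,5) g=3 f=7]

order=[(3,5) → (2,5) → (1,5)]; open=[(0,5) g=5 f=9, (1,3) g=2 f=7, (1,4) g=5 f=9, (1,6) g=5 f=7, (2,2) g=2 f=7, (3,2) g=1 f=7, (4,4) g=2 f=7, (4,5) g=3 f=7]; closed=[(1,5), (2,3), (2,5), (3,3), (3,4), (3,5)]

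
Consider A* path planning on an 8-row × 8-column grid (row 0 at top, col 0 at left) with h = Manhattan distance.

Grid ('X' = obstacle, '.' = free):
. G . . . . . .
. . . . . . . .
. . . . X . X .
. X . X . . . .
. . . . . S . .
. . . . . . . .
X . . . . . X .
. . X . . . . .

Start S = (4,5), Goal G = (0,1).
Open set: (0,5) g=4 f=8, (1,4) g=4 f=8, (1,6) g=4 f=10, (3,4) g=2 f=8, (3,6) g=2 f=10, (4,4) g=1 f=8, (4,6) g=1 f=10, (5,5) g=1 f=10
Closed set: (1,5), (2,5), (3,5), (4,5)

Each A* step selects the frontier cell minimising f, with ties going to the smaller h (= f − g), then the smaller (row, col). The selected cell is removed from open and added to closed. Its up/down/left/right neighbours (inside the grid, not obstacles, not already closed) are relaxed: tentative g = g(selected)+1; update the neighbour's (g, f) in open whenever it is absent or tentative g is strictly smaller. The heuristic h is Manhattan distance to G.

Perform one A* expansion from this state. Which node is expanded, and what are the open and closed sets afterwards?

expanded=(0,5); open=[(0,4) g=5 f=8, (0,6) g=5 f=10, (1,4) g=4 f=8, (1,6) g=4 f=10, (3,4) g=2 f=8, (3,6) g=2 f=10, (4,4) g=1 f=8, (4,6) g=1 f=10, (5,5) g=1 f=10]; closed=[(0,5), (1,5), (2,5), (3,5), (4,5)]

step 1: expand (0,5) (f=8, h=4) → closed; open now [(0,4) g=5 f=8, (0,6) g=5 f=10, (1,4) g=4 f=8, (1,6) g=4 f=10, (3,4) g=2 f=8, (3,6) g=2 f=10, (4,4) g=1 f=8, (4,6) g=1 f=10, (5,5) g=1 f=10]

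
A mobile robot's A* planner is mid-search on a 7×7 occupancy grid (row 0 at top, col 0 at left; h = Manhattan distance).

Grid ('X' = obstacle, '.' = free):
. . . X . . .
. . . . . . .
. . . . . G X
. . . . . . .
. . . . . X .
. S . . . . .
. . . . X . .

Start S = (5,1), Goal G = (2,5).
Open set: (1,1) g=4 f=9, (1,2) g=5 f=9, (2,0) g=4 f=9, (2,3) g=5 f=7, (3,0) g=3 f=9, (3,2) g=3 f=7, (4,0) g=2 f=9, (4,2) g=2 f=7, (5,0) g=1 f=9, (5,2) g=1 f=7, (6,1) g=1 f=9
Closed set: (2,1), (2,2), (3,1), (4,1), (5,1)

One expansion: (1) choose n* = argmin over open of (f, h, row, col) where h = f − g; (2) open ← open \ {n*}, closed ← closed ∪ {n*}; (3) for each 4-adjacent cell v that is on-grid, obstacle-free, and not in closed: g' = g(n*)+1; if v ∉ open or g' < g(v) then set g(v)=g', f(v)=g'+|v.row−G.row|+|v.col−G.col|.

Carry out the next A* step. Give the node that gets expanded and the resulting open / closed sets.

expanded=(2,3); open=[(1,1) g=4 f=9, (1,2) g=5 f=9, (1,3) g=6 f=9, (2,0) g=4 f=9, (2,4) g=6 f=7, (3,0) g=3 f=9, (3,2) g=3 f=7, (3,3) g=6 f=9, (4,0) g=2 f=9, (4,2) g=2 f=7, (5,0) g=1 f=9, (5,2) g=1 f=7, (6,1) g=1 f=9]; closed=[(2,1), (2,2), (2,3), (3,1), (4,1), (5,1)]

step 1: expand (2,3) (f=7, h=2) → closed; open now [(1,1) g=4 f=9, (1,2) g=5 f=9, (1,3) g=6 f=9, (2,0) g=4 f=9, (2,4) g=6 f=7, (3,0) g=3 f=9, (3,2) g=3 f=7, (3,3) g=6 f=9, (4,0) g=2 f=9, (4,2) g=2 f=7, (5,0) g=1 f=9, (5,2) g=1 f=7, (6,1) g=1 f=9]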